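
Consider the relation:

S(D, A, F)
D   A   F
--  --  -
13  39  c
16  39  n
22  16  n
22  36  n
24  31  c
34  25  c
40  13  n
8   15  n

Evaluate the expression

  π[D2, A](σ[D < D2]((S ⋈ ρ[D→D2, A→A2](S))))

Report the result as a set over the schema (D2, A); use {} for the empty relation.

ρ[D→D2, A→A2]: schema becomes (D2, A2, F); tuples unchanged.
Natural join on F: {(13, 39, c, 13, 39), (13, 39, c, 24, 31), (13, 39, c, 34, 25), (16, 39, n, 16, 39), (16, 39, n, 22, 16), (16, 39, n, 22, 36), (16, 39, n, 40, 13), (16, 39, n, 8, 15), (22, 16, n, 16, 39), (22, 16, n, 22, 16), (22, 16, n, 22, 36), (22, 16, n, 40, 13), (22, 16, n, 8, 15), (22, 36, n, 16, 39), (22, 36, n, 22, 16), (22, 36, n, 22, 36), (22, 36, n, 40, 13), (22, 36, n, 8, 15), (24, 31, c, 13, 39), (24, 31, c, 24, 31), (24, 31, c, 34, 25), (34, 25, c, 13, 39), (34, 25, c, 24, 31), (34, 25, c, 34, 25), (40, 13, n, 16, 39), (40, 13, n, 22, 16), (40, 13, n, 22, 36), (40, 13, n, 40, 13), (40, 13, n, 8, 15), (8, 15, n, 16, 39), (8, 15, n, 22, 16), (8, 15, n, 22, 36), (8, 15, n, 40, 13), (8, 15, n, 8, 15)}
Selection D < D2: {(13, 39, c, 24, 31), (13, 39, c, 34, 25), (16, 39, n, 22, 16), (16, 39, n, 22, 36), (16, 39, n, 40, 13), (22, 16, n, 40, 13), (22, 36, n, 40, 13), (24, 31, c, 34, 25), (8, 15, n, 16, 39), (8, 15, n, 22, 16), (8, 15, n, 22, 36), (8, 15, n, 40, 13)}
π_{D2, A} gives {(16, 15), (22, 15), (22, 39), (24, 39), (34, 31), (34, 39), (40, 15), (40, 16), (40, 36), (40, 39)} (2 duplicate(s) eliminated).

{(16, 15), (22, 15), (22, 39), (24, 39), (34, 31), (34, 39), (40, 15), (40, 16), (40, 36), (40, 39)}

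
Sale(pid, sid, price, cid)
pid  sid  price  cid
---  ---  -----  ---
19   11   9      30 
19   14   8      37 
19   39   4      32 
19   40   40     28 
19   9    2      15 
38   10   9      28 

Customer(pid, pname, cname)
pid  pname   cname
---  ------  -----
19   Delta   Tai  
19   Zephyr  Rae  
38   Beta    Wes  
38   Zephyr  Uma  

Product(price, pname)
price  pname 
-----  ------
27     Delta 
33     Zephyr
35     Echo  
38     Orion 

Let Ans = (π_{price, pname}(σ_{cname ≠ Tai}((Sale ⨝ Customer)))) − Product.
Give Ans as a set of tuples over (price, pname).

Sale ⋈ Customer (natural join on pid): {(19, 11, 9, 30, Delta, Tai), (19, 11, 9, 30, Zephyr, Rae), (19, 14, 8, 37, Delta, Tai), (19, 14, 8, 37, Zephyr, Rae), (19, 39, 4, 32, Delta, Tai), (19, 39, 4, 32, Zephyr, Rae), (19, 40, 40, 28, Delta, Tai), (19, 40, 40, 28, Zephyr, Rae), (19, 9, 2, 15, Delta, Tai), (19, 9, 2, 15, Zephyr, Rae), (38, 10, 9, 28, Beta, Wes), (38, 10, 9, 28, Zephyr, Uma)}
Selection cname ≠ Tai: {(19, 11, 9, 30, Zephyr, Rae), (19, 14, 8, 37, Zephyr, Rae), (19, 39, 4, 32, Zephyr, Rae), (19, 40, 40, 28, Zephyr, Rae), (19, 9, 2, 15, Zephyr, Rae), (38, 10, 9, 28, Beta, Wes), (38, 10, 9, 28, Zephyr, Uma)}
π_{price, pname} gives {(2, Zephyr), (4, Zephyr), (40, Zephyr), (8, Zephyr), (9, Beta), (9, Zephyr)} (1 duplicate(s) eliminated).
Set difference of the two operands is {(2, Zephyr), (4, Zephyr), (40, Zephyr), (8, Zephyr), (9, Beta), (9, Zephyr)}.

{(2, Zephyr), (4, Zephyr), (40, Zephyr), (8, Zephyr), (9, Beta), (9, Zephyr)}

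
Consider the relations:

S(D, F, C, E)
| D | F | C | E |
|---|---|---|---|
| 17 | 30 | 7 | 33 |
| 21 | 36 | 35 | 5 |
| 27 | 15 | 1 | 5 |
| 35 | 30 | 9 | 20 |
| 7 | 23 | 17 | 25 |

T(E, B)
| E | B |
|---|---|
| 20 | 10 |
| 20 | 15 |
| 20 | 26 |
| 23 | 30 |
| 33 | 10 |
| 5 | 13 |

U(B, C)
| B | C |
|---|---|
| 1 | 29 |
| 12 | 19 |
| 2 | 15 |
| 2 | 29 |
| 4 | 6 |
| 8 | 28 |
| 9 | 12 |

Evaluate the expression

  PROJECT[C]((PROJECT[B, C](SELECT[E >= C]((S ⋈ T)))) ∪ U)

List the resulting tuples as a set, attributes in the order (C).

Joining S and T on E yields {(17, 30, 7, 33, 10), (21, 36, 35, 5, 13), (27, 15, 1, 5, 13), (35, 30, 9, 20, 10), (35, 30, 9, 20, 15), (35, 30, 9, 20, 26)}.
Filtering on E >= C leaves {(17, 30, 7, 33, 10), (27, 15, 1, 5, 13), (35, 30, 9, 20, 10), (35, 30, 9, 20, 15), (35, 30, 9, 20, 26)}.
Projecting to B, C: {(10, 7), (10, 9), (13, 1), (15, 9), (26, 9)}
Taking the union: {(1, 29), (10, 7), (10, 9), (12, 19), (13, 1), (15, 9), (2, 15), (2, 29), (26, 9), (4, 6), (8, 28), (9, 12)}
Projecting to C (3 duplicate(s) eliminated): {1, 12, 15, 19, 28, 29, 6, 7, 9}

{1, 12, 15, 19, 28, 29, 6, 7, 9}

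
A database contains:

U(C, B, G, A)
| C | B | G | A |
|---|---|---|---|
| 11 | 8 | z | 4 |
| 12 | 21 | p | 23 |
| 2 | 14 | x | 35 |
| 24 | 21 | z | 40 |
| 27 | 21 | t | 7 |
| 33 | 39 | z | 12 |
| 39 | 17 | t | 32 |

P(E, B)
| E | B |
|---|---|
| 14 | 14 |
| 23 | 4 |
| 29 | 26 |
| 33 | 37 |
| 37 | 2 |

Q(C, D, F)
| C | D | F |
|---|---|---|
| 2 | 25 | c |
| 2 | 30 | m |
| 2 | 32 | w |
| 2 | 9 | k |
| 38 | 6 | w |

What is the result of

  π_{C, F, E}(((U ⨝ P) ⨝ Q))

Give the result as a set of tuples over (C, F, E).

Natural join on B: {(2, 14, x, 35, 14)}
Natural join on C: {(2, 14, x, 35, 14, 25, c), (2, 14, x, 35, 14, 30, m), (2, 14, x, 35, 14, 32, w), (2, 14, x, 35, 14, 9, k)}
π_{C, F, E} gives {(2, c, 14), (2, k, 14), (2, m, 14), (2, w, 14)}.

{(2, c, 14), (2, k, 14), (2, m, 14), (2, w, 14)}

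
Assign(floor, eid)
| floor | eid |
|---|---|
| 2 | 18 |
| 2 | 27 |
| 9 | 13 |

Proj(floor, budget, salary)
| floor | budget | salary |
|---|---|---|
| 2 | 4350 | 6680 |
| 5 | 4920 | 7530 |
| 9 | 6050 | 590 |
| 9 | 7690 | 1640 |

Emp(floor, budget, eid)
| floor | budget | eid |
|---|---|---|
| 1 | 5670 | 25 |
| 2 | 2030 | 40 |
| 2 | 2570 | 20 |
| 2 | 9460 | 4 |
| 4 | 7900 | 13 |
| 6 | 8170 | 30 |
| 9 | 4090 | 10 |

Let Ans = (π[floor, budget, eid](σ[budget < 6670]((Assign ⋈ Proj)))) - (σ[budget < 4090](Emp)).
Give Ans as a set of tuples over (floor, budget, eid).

{(2, 4350, 18), (2, 4350, 27), (9, 6050, 13)}

Joining Assign and Proj on floor yields {(2, 18, 4350, 6680), (2, 27, 4350, 6680), (9, 13, 6050, 590), (9, 13, 7690, 1640)}.
σ[budget < 6670]: keep tuples satisfying budget < 6670 → {(2, 18, 4350, 6680), (2, 27, 4350, 6680), (9, 13, 6050, 590)}
π[floor, budget, eid]: project onto (floor, budget, eid) → {(2, 4350, 18), (2, 4350, 27), (9, 6050, 13)}
σ[budget < 4090]: keep tuples satisfying budget < 4090 → {(2, 2030, 40), (2, 2570, 20)}
Set difference of the two operands is {(2, 4350, 18), (2, 4350, 27), (9, 6050, 13)}.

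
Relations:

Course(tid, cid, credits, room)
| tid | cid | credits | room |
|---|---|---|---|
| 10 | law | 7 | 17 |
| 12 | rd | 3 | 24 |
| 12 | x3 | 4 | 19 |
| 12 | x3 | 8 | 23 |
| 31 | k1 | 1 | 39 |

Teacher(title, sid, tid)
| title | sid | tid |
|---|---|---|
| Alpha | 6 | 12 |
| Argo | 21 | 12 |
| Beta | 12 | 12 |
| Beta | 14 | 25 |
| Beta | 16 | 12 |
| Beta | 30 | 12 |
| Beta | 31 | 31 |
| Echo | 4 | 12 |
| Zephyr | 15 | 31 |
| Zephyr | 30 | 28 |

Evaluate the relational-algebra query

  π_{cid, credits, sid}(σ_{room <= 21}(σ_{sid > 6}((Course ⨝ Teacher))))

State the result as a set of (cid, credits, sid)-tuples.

Course ⋈ Teacher (natural join on tid): {(12, rd, 3, 24, Alpha, 6), (12, rd, 3, 24, Argo, 21), (12, rd, 3, 24, Beta, 12), (12, rd, 3, 24, Beta, 16), (12, rd, 3, 24, Beta, 30), (12, rd, 3, 24, Echo, 4), (12, x3, 4, 19, Alpha, 6), (12, x3, 4, 19, Argo, 21), (12, x3, 4, 19, Beta, 12), (12, x3, 4, 19, Beta, 16), (12, x3, 4, 19, Beta, 30), (12, x3, 4, 19, Echo, 4), (12, x3, 8, 23, Alpha, 6), (12, x3, 8, 23, Argo, 21), (12, x3, 8, 23, Beta, 12), (12, x3, 8, 23, Beta, 16), (12, x3, 8, 23, Beta, 30), (12, x3, 8, 23, Echo, 4), (31, k1, 1, 39, Beta, 31), (31, k1, 1, 39, Zephyr, 15)}
Filtering on sid > 6 leaves {(12, rd, 3, 24, Argo, 21), (12, rd, 3, 24, Beta, 12), (12, rd, 3, 24, Beta, 16), (12, rd, 3, 24, Beta, 30), (12, x3, 4, 19, Argo, 21), (12, x3, 4, 19, Beta, 12), (12, x3, 4, 19, Beta, 16), (12, x3, 4, 19, Beta, 30), (12, x3, 8, 23, Argo, 21), (12, x3, 8, 23, Beta, 12), (12, x3, 8, 23, Beta, 16), (12, x3, 8, 23, Beta, 30), (31, k1, 1, 39, Beta, 31), (31, k1, 1, 39, Zephyr, 15)}.
Filtering on room <= 21 leaves {(12, x3, 4, 19, Argo, 21), (12, x3, 4, 19, Beta, 12), (12, x3, 4, 19, Beta, 16), (12, x3, 4, 19, Beta, 30)}.
π_{cid, credits, sid} gives {(x3, 4, 12), (x3, 4, 16), (x3, 4, 21), (x3, 4, 30)}.

{(x3, 4, 12), (x3, 4, 16), (x3, 4, 21), (x3, 4, 30)}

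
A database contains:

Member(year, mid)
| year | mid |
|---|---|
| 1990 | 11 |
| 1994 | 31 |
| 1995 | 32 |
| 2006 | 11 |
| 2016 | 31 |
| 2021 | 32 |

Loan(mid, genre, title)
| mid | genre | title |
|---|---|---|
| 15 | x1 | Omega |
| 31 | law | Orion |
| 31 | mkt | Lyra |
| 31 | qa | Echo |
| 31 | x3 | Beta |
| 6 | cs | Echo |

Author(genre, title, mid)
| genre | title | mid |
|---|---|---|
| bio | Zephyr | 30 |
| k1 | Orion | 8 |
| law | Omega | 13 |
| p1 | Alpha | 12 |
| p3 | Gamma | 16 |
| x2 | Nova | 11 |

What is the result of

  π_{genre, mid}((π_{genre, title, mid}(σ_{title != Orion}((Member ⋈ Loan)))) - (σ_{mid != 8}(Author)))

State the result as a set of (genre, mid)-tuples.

Member ⋈ Loan (natural join on mid): {(1994, 31, law, Orion), (1994, 31, mkt, Lyra), (1994, 31, qa, Echo), (1994, 31, x3, Beta), (2016, 31, law, Orion), (2016, 31, mkt, Lyra), (2016, 31, qa, Echo), (2016, 31, x3, Beta)}
σ[title != Orion]: keep tuples satisfying title != Orion → {(1994, 31, mkt, Lyra), (1994, 31, qa, Echo), (1994, 31, x3, Beta), (2016, 31, mkt, Lyra), (2016, 31, qa, Echo), (2016, 31, x3, Beta)}
Keep only column(s) genre, title, mid (3 duplicate(s) eliminated): {(mkt, Lyra, 31), (qa, Echo, 31), (x3, Beta, 31)}
σ[mid != 8]: keep tuples satisfying mid != 8 → {(bio, Zephyr, 30), (law, Omega, 13), (p1, Alpha, 12), (p3, Gamma, 16), (x2, Nova, 11)}
Difference: {(mkt, Lyra, 31), (qa, Echo, 31), (x3, Beta, 31)} with {(bio, Zephyr, 30), (law, Omega, 13), (p1, Alpha, 12), (p3, Gamma, 16), (x2, Nova, 11)} → {(mkt, Lyra, 31), (qa, Echo, 31), (x3, Beta, 31)}
Keep only column(s) genre, mid: {(mkt, 31), (qa, 31), (x3, 31)}

{(mkt, 31), (qa, 31), (x3, 31)}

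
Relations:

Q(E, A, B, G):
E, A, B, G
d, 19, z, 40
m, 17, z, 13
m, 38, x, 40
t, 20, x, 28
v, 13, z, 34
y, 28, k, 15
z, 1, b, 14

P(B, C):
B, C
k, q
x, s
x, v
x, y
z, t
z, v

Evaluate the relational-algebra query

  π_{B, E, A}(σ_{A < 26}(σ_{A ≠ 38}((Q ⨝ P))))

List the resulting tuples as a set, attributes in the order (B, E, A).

Q ⋈ P (natural join on B): {(d, 19, z, 40, t), (d, 19, z, 40, v), (m, 17, z, 13, t), (m, 17, z, 13, v), (m, 38, x, 40, s), (m, 38, x, 40, v), (m, 38, x, 40, y), (t, 20, x, 28, s), (t, 20, x, 28, v), (t, 20, x, 28, y), (v, 13, z, 34, t), (v, 13, z, 34, v), (y, 28, k, 15, q)}
Selection A ≠ 38: {(d, 19, z, 40, t), (d, 19, z, 40, v), (m, 17, z, 13, t), (m, 17, z, 13, v), (t, 20, x, 28, s), (t, 20, x, 28, v), (t, 20, x, 28, y), (v, 13, z, 34, t), (v, 13, z, 34, v), (y, 28, k, 15, q)}
Selection A < 26: {(d, 19, z, 40, t), (d, 19, z, 40, v), (m, 17, z, 13, t), (m, 17, z, 13, v), (t, 20, x, 28, s), (t, 20, x, 28, v), (t, 20, x, 28, y), (v, 13, z, 34, t), (v, 13, z, 34, v)}
π[B, E, A]: project onto (B, E, A) (5 duplicate(s) eliminated) → {(x, t, 20), (z, d, 19), (z, m, 17), (z, v, 13)}

{(x, t, 20), (z, d, 19), (z, m, 17), (z, v, 13)}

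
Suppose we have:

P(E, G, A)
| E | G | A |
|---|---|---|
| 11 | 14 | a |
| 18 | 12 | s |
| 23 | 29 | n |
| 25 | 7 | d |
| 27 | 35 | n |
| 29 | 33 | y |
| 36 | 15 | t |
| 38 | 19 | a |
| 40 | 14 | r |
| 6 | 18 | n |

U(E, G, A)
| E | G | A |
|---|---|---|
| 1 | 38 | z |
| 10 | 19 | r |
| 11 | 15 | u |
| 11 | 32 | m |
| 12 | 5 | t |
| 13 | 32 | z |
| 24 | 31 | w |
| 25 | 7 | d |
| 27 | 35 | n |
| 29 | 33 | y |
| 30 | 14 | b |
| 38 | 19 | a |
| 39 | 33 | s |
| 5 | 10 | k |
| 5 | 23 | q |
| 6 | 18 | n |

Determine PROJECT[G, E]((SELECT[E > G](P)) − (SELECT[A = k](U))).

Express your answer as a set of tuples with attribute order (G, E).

{(12, 18), (14, 40), (15, 36), (19, 38), (7, 25)}

Apply σ_{E > G}; surviving tuples: {(18, 12, s), (25, 7, d), (36, 15, t), (38, 19, a), (40, 14, r)}
Apply σ_{A = k}; surviving tuples: {(5, 10, k)}
Taking the difference: {(18, 12, s), (25, 7, d), (36, 15, t), (38, 19, a), (40, 14, r)}
Projecting to G, E: {(12, 18), (14, 40), (15, 36), (19, 38), (7, 25)}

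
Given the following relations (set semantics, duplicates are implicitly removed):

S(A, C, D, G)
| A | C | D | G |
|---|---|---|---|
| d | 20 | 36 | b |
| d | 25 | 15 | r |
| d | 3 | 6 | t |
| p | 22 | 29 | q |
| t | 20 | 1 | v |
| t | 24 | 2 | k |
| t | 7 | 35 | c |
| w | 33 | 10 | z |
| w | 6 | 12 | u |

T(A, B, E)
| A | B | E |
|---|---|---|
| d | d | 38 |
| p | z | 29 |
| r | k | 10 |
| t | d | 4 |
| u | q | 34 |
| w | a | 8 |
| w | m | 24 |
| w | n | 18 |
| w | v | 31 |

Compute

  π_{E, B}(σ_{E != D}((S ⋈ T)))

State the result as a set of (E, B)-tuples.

{(18, n), (24, m), (31, v), (38, d), (4, d), (8, a)}

S ⋈ T (natural join on A): {(d, 20, 36, b, d, 38), (d, 25, 15, r, d, 38), (d, 3, 6, t, d, 38), (p, 22, 29, q, z, 29), (t, 20, 1, v, d, 4), (t, 24, 2, k, d, 4), (t, 7, 35, c, d, 4), (w, 33, 10, z, a, 8), (w, 33, 10, z, m, 24), (w, 33, 10, z, n, 18), (w, 33, 10, z, v, 31), (w, 6, 12, u, a, 8), (w, 6, 12, u, m, 24), (w, 6, 12, u, n, 18), (w, 6, 12, u, v, 31)}
Apply σ_{E != D}; surviving tuples: {(d, 20, 36, b, d, 38), (d, 25, 15, r, d, 38), (d, 3, 6, t, d, 38), (t, 20, 1, v, d, 4), (t, 24, 2, k, d, 4), (t, 7, 35, c, d, 4), (w, 33, 10, z, a, 8), (w, 33, 10, z, m, 24), (w, 33, 10, z, n, 18), (w, 33, 10, z, v, 31), (w, 6, 12, u, a, 8), (w, 6, 12, u, m, 24), (w, 6, 12, u, n, 18), (w, 6, 12, u, v, 31)}
π[E, B]: project onto (E, B) (8 duplicate(s) eliminated) → {(18, n), (24, m), (31, v), (38, d), (4, d), (8, a)}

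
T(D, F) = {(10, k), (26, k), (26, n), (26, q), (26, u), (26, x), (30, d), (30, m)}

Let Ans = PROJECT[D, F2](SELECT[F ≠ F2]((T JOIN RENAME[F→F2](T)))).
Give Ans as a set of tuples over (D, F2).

{(26, k), (26, n), (26, q), (26, u), (26, x), (30, d), (30, m)}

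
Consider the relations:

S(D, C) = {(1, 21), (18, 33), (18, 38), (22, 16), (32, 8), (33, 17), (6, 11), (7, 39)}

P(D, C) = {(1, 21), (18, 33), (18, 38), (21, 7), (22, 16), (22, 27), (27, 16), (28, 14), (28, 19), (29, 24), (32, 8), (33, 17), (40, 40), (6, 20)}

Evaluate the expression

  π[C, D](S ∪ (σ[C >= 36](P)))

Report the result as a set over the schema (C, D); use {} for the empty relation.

{(11, 6), (16, 22), (17, 33), (21, 1), (33, 18), (38, 18), (39, 7), (40, 40), (8, 32)}

σ[C >= 36]: keep tuples satisfying C >= 36 → {(18, 38), (40, 40)}
Union: {(1, 21), (18, 33), (18, 38), (22, 16), (32, 8), (33, 17), (6, 11), (7, 39)} with {(18, 38), (40, 40)} → {(1, 21), (18, 33), (18, 38), (22, 16), (32, 8), (33, 17), (40, 40), (6, 11), (7, 39)}
Keep only column(s) C, D: {(11, 6), (16, 22), (17, 33), (21, 1), (33, 18), (38, 18), (39, 7), (40, 40), (8, 32)}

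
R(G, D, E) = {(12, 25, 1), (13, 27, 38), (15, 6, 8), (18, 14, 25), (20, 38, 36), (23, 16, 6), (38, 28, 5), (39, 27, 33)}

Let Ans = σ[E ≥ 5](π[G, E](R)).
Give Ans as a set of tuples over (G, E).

π_{G, E} gives {(12, 1), (13, 38), (15, 8), (18, 25), (20, 36), (23, 6), (38, 5), (39, 33)}.
Apply σ_{E ≥ 5}; surviving tuples: {(13, 38), (15, 8), (18, 25), (20, 36), (23, 6), (38, 5), (39, 33)}

{(13, 38), (15, 8), (18, 25), (20, 36), (23, 6), (38, 5), (39, 33)}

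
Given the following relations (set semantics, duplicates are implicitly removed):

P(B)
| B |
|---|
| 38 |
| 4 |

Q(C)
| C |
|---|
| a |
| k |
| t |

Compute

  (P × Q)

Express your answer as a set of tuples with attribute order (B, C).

{(38, a), (38, k), (38, t), (4, a), (4, k), (4, t)}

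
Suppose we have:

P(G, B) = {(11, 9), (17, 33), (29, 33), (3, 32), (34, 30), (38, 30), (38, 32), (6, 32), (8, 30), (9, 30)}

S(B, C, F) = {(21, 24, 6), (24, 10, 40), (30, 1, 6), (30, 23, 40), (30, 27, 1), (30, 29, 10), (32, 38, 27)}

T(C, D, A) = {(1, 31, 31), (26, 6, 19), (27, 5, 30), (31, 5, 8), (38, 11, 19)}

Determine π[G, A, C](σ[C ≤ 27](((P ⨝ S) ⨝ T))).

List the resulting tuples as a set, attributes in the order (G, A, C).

P ⋈ S (natural join on B): {(3, 32, 38, 27), (34, 30, 1, 6), (34, 30, 23, 40), (34, 30, 27, 1), (34, 30, 29, 10), (38, 30, 1, 6), (38, 30, 23, 40), (38, 30, 27, 1), (38, 30, 29, 10), (38, 32, 38, 27), (6, 32, 38, 27), (8, 30, 1, 6), (8, 30, 23, 40), (8, 30, 27, 1), (8, 30, 29, 10), (9, 30, 1, 6), (9, 30, 23, 40), (9, 30, 27, 1), (9, 30, 29, 10)}
(P ⨝ S) ⋈ T (natural join on C): {(3, 32, 38, 27, 11, 19), (34, 30, 1, 6, 31, 31), (34, 30, 27, 1, 5, 30), (38, 30, 1, 6, 31, 31), (38, 30, 27, 1, 5, 30), (38, 32, 38, 27, 11, 19), (6, 32, 38, 27, 11, 19), (8, 30, 1, 6, 31, 31), (8, 30, 27, 1, 5, 30), (9, 30, 1, 6, 31, 31), (9, 30, 27, 1, 5, 30)}
Selection C ≤ 27: {(34, 30, 1, 6, 31, 31), (34, 30, 27, 1, 5, 30), (38, 30, 1, 6, 31, 31), (38, 30, 27, 1, 5, 30), (8, 30, 1, 6, 31, 31), (8, 30, 27, 1, 5, 30), (9, 30, 1, 6, 31, 31), (9, 30, 27, 1, 5, 30)}
π[G, A, C]: project onto (G, A, C) → {(34, 30, 27), (34, 31, 1), (38, 30, 27), (38, 31, 1), (8, 30, 27), (8, 31, 1), (9, 30, 27), (9, 31, 1)}

{(34, 30, 27), (34, 31, 1), (38, 30, 27), (38, 31, 1), (8, 30, 27), (8, 31, 1), (9, 30, 27), (9, 31, 1)}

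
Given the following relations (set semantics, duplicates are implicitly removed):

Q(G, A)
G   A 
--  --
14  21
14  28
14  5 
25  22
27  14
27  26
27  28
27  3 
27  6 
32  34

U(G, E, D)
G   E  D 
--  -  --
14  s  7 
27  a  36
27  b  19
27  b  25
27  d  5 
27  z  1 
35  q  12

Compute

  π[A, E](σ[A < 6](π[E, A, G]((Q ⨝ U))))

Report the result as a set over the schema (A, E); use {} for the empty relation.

{(3, a), (3, b), (3, d), (3, z), (5, s)}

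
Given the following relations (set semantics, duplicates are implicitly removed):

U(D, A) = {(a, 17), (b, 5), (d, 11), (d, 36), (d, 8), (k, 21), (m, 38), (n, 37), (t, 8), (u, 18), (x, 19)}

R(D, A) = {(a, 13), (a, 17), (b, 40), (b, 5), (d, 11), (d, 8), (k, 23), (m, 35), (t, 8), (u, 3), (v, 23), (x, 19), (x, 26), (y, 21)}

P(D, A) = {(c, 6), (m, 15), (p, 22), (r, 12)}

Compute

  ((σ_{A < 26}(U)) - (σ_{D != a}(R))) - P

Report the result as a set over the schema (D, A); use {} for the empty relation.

Filtering on A < 26 leaves {(a, 17), (b, 5), (d, 11), (d, 8), (k, 21), (t, 8), (u, 18), (x, 19)}.
Filtering on D != a leaves {(b, 40), (b, 5), (d, 11), (d, 8), (k, 23), (m, 35), (t, 8), (u, 3), (v, 23), (x, 19), (x, 26), (y, 21)}.
Set difference of the two operands is {(a, 17), (k, 21), (u, 18)}.
Set difference of the two operands is {(a, 17), (k, 21), (u, 18)}.

{(a, 17), (k, 21), (u, 18)}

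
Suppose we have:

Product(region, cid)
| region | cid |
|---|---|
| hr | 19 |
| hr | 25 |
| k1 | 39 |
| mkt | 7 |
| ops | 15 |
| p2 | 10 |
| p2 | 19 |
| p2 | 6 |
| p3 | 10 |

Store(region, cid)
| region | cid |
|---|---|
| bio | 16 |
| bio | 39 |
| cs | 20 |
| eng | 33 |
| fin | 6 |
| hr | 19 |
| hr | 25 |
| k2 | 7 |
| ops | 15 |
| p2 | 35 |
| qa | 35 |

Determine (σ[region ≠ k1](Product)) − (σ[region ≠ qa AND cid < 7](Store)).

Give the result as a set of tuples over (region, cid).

{(hr, 19), (hr, 25), (mkt, 7), (ops, 15), (p2, 10), (p2, 19), (p2, 6), (p3, 10)}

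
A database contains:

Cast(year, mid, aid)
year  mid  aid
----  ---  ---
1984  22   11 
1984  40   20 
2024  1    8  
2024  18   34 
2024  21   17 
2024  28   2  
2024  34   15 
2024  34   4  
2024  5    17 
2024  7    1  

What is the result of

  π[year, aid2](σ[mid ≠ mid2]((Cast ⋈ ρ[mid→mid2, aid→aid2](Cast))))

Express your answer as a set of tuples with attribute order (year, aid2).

{(1984, 11), (1984, 20), (2024, 1), (2024, 15), (2024, 17), (2024, 2), (2024, 34), (2024, 4), (2024, 8)}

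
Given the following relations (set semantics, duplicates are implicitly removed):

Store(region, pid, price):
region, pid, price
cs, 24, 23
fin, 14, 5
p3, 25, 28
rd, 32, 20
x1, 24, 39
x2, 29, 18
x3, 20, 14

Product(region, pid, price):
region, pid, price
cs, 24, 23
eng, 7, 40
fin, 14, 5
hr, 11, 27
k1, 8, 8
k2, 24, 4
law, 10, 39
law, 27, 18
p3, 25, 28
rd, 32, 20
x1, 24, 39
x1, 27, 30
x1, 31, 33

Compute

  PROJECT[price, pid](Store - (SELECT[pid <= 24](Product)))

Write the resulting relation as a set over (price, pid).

{(14, 20), (18, 29), (20, 32), (28, 25)}

σ[pid <= 24]: keep tuples satisfying pid <= 24 → {(cs, 24, 23), (eng, 7, 40), (fin, 14, 5), (hr, 11, 27), (k1, 8, 8), (k2, 24, 4), (law, 10, 39), (x1, 24, 39)}
Difference: {(cs, 24, 23), (fin, 14, 5), (p3, 25, 28), (rd, 32, 20), (x1, 24, 39), (x2, 29, 18), (x3, 20, 14)} with {(cs, 24, 23), (eng, 7, 40), (fin, 14, 5), (hr, 11, 27), (k1, 8, 8), (k2, 24, 4), (law, 10, 39), (x1, 24, 39)} → {(p3, 25, 28), (rd, 32, 20), (x2, 29, 18), (x3, 20, 14)}
Projecting to price, pid: {(14, 20), (18, 29), (20, 32), (28, 25)}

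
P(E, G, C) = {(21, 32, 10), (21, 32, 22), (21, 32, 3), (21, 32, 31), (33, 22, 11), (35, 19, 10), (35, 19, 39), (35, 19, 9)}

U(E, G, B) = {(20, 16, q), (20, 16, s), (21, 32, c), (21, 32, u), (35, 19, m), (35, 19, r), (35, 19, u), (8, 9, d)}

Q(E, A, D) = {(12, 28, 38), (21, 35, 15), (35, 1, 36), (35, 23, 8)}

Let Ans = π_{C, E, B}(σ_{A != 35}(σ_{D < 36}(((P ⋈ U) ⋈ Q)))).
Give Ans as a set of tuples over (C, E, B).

{(10, 35, m), (10, 35, r), (10, 35, u), (39, 35, m), (39, 35, r), (39, 35, u), (9, 35, m), (9, 35, r), (9, 35, u)}

P ⋈ U (natural join on E, G): {(21, 32, 10, c), (21, 32, 10, u), (21, 32, 22, c), (21, 32, 22, u), (21, 32, 3, c), (21, 32, 3, u), (21, 32, 31, c), (21, 32, 31, u), (35, 19, 10, m), (35, 19, 10, r), (35, 19, 10, u), (35, 19, 39, m), (35, 19, 39, r), (35, 19, 39, u), (35, 19, 9, m), (35, 19, 9, r), (35, 19, 9, u)}
(P ⋈ U) ⋈ Q (natural join on E): {(21, 32, 10, c, 35, 15), (21, 32, 10, u, 35, 15), (21, 32, 22, c, 35, 15), (21, 32, 22, u, 35, 15), (21, 32, 3, c, 35, 15), (21, 32, 3, u, 35, 15), (21, 32, 31, c, 35, 15), (21, 32, 31, u, 35, 15), (35, 19, 10, m, 1, 36), (35, 19, 10, m, 23, 8), (35, 19, 10, r, 1, 36), (35, 19, 10, r, 23, 8), (35, 19, 10, u, 1, 36), (35, 19, 10, u, 23, 8), (35, 19, 39, m, 1, 36), (35, 19, 39, m, 23, 8), (35, 19, 39, r, 1, 36), (35, 19, 39, r, 23, 8), (35, 19, 39, u, 1, 36), (35, 19, 39, u, 23, 8), (35, 19, 9, m, 1, 36), (35, 19, 9, m, 23, 8), (35, 19, 9, r, 1, 36), (35, 19, 9, r, 23, 8), (35, 19, 9, u, 1, 36), (35, 19, 9, u, 23, 8)}
Apply σ_{D < 36}; surviving tuples: {(21, 32, 10, c, 35, 15), (21, 32, 10, u, 35, 15), (21, 32, 22, c, 35, 15), (21, 32, 22, u, 35, 15), (21, 32, 3, c, 35, 15), (21, 32, 3, u, 35, 15), (21, 32, 31, c, 35, 15), (21, 32, 31, u, 35, 15), (35, 19, 10, m, 23, 8), (35, 19, 10, r, 23, 8), (35, 19, 10, u, 23, 8), (35, 19, 39, m, 23, 8), (35, 19, 39, r, 23, 8), (35, 19, 39, u, 23, 8), (35, 19, 9, m, 23, 8), (35, 19, 9, r, 23, 8), (35, 19, 9, u, 23, 8)}
Apply σ_{A != 35}; surviving tuples: {(35, 19, 10, m, 23, 8), (35, 19, 10, r, 23, 8), (35, 19, 10, u, 23, 8), (35, 19, 39, m, 23, 8), (35, 19, 39, r, 23, 8), (35, 19, 39, u, 23, 8), (35, 19, 9, m, 23, 8), (35, 19, 9, r, 23, 8), (35, 19, 9, u, 23, 8)}
π[C, E, B]: project onto (C, E, B) → {(10, 35, m), (10, 35, r), (10, 35, u), (39, 35, m), (39, 35, r), (39, 35, u), (9, 35, m), (9, 35, r), (9, 35, u)}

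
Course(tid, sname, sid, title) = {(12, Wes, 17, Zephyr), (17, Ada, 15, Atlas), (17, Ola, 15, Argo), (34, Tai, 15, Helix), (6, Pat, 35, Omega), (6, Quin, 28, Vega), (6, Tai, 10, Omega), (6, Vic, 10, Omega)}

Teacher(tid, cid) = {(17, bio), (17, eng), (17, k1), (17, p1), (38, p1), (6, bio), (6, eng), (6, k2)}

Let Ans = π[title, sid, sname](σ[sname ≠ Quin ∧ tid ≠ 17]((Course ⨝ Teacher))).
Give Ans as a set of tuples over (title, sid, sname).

Natural join on tid: {(17, Ada, 15, Atlas, bio), (17, Ada, 15, Atlas, eng), (17, Ada, 15, Atlas, k1), (17, Ada, 15, Atlas, p1), (17, Ola, 15, Argo, bio), (17, Ola, 15, Argo, eng), (17, Ola, 15, Argo, k1), (17, Ola, 15, Argo, p1), (6, Pat, 35, Omega, bio), (6, Pat, 35, Omega, eng), (6, Pat, 35, Omega, k2), (6, Quin, 28, Vega, bio), (6, Quin, 28, Vega, eng), (6, Quin, 28, Vega, k2), (6, Tai, 10, Omega, bio), (6, Tai, 10, Omega, eng), (6, Tai, 10, Omega, k2), (6, Vic, 10, Omega, bio), (6, Vic, 10, Omega, eng), (6, Vic, 10, Omega, k2)}
σ[sname ≠ Quin ∧ tid ≠ 17]: keep tuples satisfying sname ≠ Quin ∧ tid ≠ 17 → {(6, Pat, 35, Omega, bio), (6, Pat, 35, Omega, eng), (6, Pat, 35, Omega, k2), (6, Tai, 10, Omega, bio), (6, Tai, 10, Omega, eng), (6, Tai, 10, Omega, k2), (6, Vic, 10, Omega, bio), (6, Vic, 10, Omega, eng), (6, Vic, 10, Omega, k2)}
π[title, sid, sname]: project onto (title, sid, sname) (6 duplicate(s) eliminated) → {(Omega, 10, Tai), (Omega, 10, Vic), (Omega, 35, Pat)}

{(Omega, 10, Tai), (Omega, 10, Vic), (Omega, 35, Pat)}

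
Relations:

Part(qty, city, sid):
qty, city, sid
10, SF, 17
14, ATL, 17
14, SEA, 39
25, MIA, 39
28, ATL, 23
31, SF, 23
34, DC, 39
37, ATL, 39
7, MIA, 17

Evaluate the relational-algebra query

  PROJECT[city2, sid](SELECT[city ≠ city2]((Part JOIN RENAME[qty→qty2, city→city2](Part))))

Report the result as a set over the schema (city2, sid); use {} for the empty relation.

{(ATL, 17), (ATL, 23), (ATL, 39), (DC, 39), (MIA, 17), (MIA, 39), (SEA, 39), (SF, 17), (SF, 23)}

ρ[qty→qty2, city→city2]: schema becomes (qty2, city2, sid); tuples unchanged.
Natural join on sid: {(10, SF, 17, 10, SF), (10, SF, 17, 14, ATL), (10, SF, 17, 7, MIA), (14, ATL, 17, 10, SF), (14, ATL, 17, 14, ATL), (14, ATL, 17, 7, MIA), (14, SEA, 39, 14, SEA), (14, SEA, 39, 25, MIA), (14, SEA, 39, 34, DC), (14, SEA, 39, 37, ATL), (25, MIA, 39, 14, SEA), (25, MIA, 39, 25, MIA), (25, MIA, 39, 34, DC), (25, MIA, 39, 37, ATL), (28, ATL, 23, 28, ATL), (28, ATL, 23, 31, SF), (31, SF, 23, 28, ATL), (31, SF, 23, 31, SF), (34, DC, 39, 14, SEA), (34, DC, 39, 25, MIA), (34, DC, 39, 34, DC), (34, DC, 39, 37, ATL), (37, ATL, 39, 14, SEA), (37, ATL, 39, 25, MIA), (37, ATL, 39, 34, DC), (37, ATL, 39, 37, ATL), (7, MIA, 17, 10, SF), (7, MIA, 17, 14, ATL), (7, MIA, 17, 7, MIA)}
Selection city ≠ city2: {(10, SF, 17, 14, ATL), (10, SF, 17, 7, MIA), (14, ATL, 17, 10, SF), (14, ATL, 17, 7, MIA), (14, SEA, 39, 25, MIA), (14, SEA, 39, 34, DC), (14, SEA, 39, 37, ATL), (25, MIA, 39, 14, SEA), (25, MIA, 39, 34, DC), (25, MIA, 39, 37, ATL), (28, ATL, 23, 31, SF), (31, SF, 23, 28, ATL), (34, DC, 39, 14, SEA), (34, DC, 39, 25, MIA), (34, DC, 39, 37, ATL), (37, ATL, 39, 14, SEA), (37, ATL, 39, 25, MIA), (37, ATL, 39, 34, DC), (7, MIA, 17, 10, SF), (7, MIA, 17, 14, ATL)}
π_{city2, sid} gives {(ATL, 17), (ATL, 23), (ATL, 39), (DC, 39), (MIA, 17), (MIA, 39), (SEA, 39), (SF, 17), (SF, 23)} (11 duplicate(s) eliminated).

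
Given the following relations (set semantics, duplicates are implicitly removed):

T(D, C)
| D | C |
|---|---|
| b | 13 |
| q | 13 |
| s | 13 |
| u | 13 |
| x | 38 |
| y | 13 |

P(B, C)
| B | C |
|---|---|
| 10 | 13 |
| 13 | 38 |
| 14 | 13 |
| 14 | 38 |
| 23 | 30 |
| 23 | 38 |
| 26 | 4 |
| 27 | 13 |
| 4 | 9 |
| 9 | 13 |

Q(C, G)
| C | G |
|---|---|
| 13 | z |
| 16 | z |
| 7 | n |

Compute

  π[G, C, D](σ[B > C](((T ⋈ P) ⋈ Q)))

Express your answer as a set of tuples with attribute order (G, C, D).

{(z, 13, b), (z, 13, q), (z, 13, s), (z, 13, u), (z, 13, y)}

Joining T and P on C yields {(b, 13, 10), (b, 13, 14), (b, 13, 27), (b, 13, 9), (q, 13, 10), (q, 13, 14), (q, 13, 27), (q, 13, 9), (s, 13, 10), (s, 13, 14), (s, 13, 27), (s, 13, 9), (u, 13, 10), (u, 13, 14), (u, 13, 27), (u, 13, 9), (x, 38, 13), (x, 38, 14), (x, 38, 23), (y, 13, 10), (y, 13, 14), (y, 13, 27), (y, 13, 9)}.
Joining (T ⋈ P) and Q on C yields {(b, 13, 10, z), (b, 13, 14, z), (b, 13, 27, z), (b, 13, 9, z), (q, 13, 10, z), (q, 13, 14, z), (q, 13, 27, z), (q, 13, 9, z), (s, 13, 10, z), (s, 13, 14, z), (s, 13, 27, z), (s, 13, 9, z), (u, 13, 10, z), (u, 13, 14, z), (u, 13, 27, z), (u, 13, 9, z), (y, 13, 10, z), (y, 13, 14, z), (y, 13, 27, z), (y, 13, 9, z)}.
Filtering on B > C leaves {(b, 13, 14, z), (b, 13, 27, z), (q, 13, 14, z), (q, 13, 27, z), (s, 13, 14, z), (s, 13, 27, z), (u, 13, 14, z), (u, 13, 27, z), (y, 13, 14, z), (y, 13, 27, z)}.
Projecting to G, C, D (5 duplicate(s) eliminated): {(z, 13, b), (z, 13, q), (z, 13, s), (z, 13, u), (z, 13, y)}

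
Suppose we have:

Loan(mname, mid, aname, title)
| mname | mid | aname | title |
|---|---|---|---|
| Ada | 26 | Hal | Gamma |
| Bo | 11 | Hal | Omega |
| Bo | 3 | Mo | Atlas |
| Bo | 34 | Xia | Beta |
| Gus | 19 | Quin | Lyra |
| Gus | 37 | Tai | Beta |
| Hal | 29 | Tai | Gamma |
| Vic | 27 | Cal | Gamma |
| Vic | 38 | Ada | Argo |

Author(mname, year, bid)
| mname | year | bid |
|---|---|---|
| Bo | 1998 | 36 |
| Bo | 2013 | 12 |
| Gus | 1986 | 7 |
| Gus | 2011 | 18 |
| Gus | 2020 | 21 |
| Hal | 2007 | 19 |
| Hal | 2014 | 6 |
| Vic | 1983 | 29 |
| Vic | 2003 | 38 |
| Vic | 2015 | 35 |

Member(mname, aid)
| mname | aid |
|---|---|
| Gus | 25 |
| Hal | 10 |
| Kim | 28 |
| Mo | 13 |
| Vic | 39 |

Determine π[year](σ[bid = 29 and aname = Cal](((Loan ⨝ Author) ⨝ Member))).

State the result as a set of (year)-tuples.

{1983}

Natural join on mname: {(Bo, 11, Hal, Omega, 1998, 36), (Bo, 11, Hal, Omega, 2013, 12), (Bo, 3, Mo, Atlas, 1998, 36), (Bo, 3, Mo, Atlas, 2013, 12), (Bo, 34, Xia, Beta, 1998, 36), (Bo, 34, Xia, Beta, 2013, 12), (Gus, 19, Quin, Lyra, 1986, 7), (Gus, 19, Quin, Lyra, 2011, 18), (Gus, 19, Quin, Lyra, 2020, 21), (Gus, 37, Tai, Beta, 1986, 7), (Gus, 37, Tai, Beta, 2011, 18), (Gus, 37, Tai, Beta, 2020, 21), (Hal, 29, Tai, Gamma, 2007, 19), (Hal, 29, Tai, Gamma, 2014, 6), (Vic, 27, Cal, Gamma, 1983, 29), (Vic, 27, Cal, Gamma, 2003, 38), (Vic, 27, Cal, Gamma, 2015, 35), (Vic, 38, Ada, Argo, 1983, 29), (Vic, 38, Ada, Argo, 2003, 38), (Vic, 38, Ada, Argo, 2015, 35)}
Natural join on mname: {(Gus, 19, Quin, Lyra, 1986, 7, 25), (Gus, 19, Quin, Lyra, 2011, 18, 25), (Gus, 19, Quin, Lyra, 2020, 21, 25), (Gus, 37, Tai, Beta, 1986, 7, 25), (Gus, 37, Tai, Beta, 2011, 18, 25), (Gus, 37, Tai, Beta, 2020, 21, 25), (Hal, 29, Tai, Gamma, 2007, 19, 10), (Hal, 29, Tai, Gamma, 2014, 6, 10), (Vic, 27, Cal, Gamma, 1983, 29, 39), (Vic, 27, Cal, Gamma, 2003, 38, 39), (Vic, 27, Cal, Gamma, 2015, 35, 39), (Vic, 38, Ada, Argo, 1983, 29, 39), (Vic, 38, Ada, Argo, 2003, 38, 39), (Vic, 38, Ada, Argo, 2015, 35, 39)}
Filtering on bid = 29 and aname = Cal leaves {(Vic, 27, Cal, Gamma, 1983, 29, 39)}.
π[year]: project onto (year) → {1983}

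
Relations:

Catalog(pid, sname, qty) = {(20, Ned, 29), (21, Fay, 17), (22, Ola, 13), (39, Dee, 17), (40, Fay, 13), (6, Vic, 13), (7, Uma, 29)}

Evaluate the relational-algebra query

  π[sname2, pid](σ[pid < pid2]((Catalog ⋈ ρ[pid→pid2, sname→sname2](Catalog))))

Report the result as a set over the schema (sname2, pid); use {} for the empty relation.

{(Dee, 21), (Fay, 22), (Fay, 6), (Ned, 7), (Ola, 6)}

ρ[pid→pid2, sname→sname2]: schema becomes (pid2, sname2, qty); tuples unchanged.
Joining Catalog and ρ[pid→pid2, sname→sname2](Catalog) on qty yields {(20, Ned, 29, 20, Ned), (20, Ned, 29, 7, Uma), (21, Fay, 17, 21, Fay), (21, Fay, 17, 39, Dee), (22, Ola, 13, 22, Ola), (22, Ola, 13, 40, Fay), (22, Ola, 13, 6, Vic), (39, Dee, 17, 21, Fay), (39, Dee, 17, 39, Dee), (40, Fay, 13, 22, Ola), (40, Fay, 13, 40, Fay), (40, Fay, 13, 6, Vic), (6, Vic, 13, 22, Ola), (6, Vic, 13, 40, Fay), (6, Vic, 13, 6, Vic), (7, Uma, 29, 20, Ned), (7, Uma, 29, 7, Uma)}.
Filtering on pid < pid2 leaves {(21, Fay, 17, 39, Dee), (22, Ola, 13, 40, Fay), (6, Vic, 13, 22, Ola), (6, Vic, 13, 40, Fay), (7, Uma, 29, 20, Ned)}.
π_{sname2, pid} gives {(Dee, 21), (Fay, 22), (Fay, 6), (Ned, 7), (Ola, 6)}.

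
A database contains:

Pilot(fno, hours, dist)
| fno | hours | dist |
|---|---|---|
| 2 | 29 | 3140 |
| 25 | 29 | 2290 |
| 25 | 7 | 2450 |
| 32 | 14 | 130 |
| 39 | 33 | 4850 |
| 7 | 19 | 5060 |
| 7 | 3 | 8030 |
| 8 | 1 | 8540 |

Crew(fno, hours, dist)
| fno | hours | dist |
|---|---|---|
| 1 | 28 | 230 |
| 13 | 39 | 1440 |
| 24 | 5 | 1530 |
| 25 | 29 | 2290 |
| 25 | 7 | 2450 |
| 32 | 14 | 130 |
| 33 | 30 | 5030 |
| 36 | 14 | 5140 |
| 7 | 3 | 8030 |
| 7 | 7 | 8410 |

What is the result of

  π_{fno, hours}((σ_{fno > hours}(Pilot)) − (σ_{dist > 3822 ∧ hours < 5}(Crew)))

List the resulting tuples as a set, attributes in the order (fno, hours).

{(25, 7), (32, 14), (39, 33), (8, 1)}

Selection fno > hours: {(25, 7, 2450), (32, 14, 130), (39, 33, 4850), (7, 3, 8030), (8, 1, 8540)}
Selection dist > 3822 ∧ hours < 5: {(7, 3, 8030)}
Set difference of the two operands is {(25, 7, 2450), (32, 14, 130), (39, 33, 4850), (8, 1, 8540)}.
π[fno, hours]: project onto (fno, hours) → {(25, 7), (32, 14), (39, 33), (8, 1)}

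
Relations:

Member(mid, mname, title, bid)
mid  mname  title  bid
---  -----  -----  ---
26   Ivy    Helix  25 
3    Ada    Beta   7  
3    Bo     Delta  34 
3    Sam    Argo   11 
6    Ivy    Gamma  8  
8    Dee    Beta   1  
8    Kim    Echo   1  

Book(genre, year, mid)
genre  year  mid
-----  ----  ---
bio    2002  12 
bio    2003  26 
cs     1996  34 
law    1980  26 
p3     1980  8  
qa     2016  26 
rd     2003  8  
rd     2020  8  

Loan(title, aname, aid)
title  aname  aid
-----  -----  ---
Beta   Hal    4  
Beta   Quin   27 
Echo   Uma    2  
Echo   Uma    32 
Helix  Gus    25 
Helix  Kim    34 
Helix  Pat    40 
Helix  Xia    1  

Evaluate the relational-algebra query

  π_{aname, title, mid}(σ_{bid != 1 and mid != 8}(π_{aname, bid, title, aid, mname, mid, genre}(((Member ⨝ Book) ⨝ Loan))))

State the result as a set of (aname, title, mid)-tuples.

Joining Member and Book on mid yields {(26, Ivy, Helix, 25, bio, 2003), (26, Ivy, Helix, 25, law, 1980), (26, Ivy, Helix, 25, qa, 2016), (8, Dee, Beta, 1, p3, 1980), (8, Dee, Beta, 1, rd, 2003), (8, Dee, Beta, 1, rd, 2020), (8, Kim, Echo, 1, p3, 1980), (8, Kim, Echo, 1, rd, 2003), (8, Kim, Echo, 1, rd, 2020)}.
Joining (Member ⨝ Book) and Loan on title yields {(26, Ivy, Helix, 25, bio, 2003, Gus, 25), (26, Ivy, Helix, 25, bio, 2003, Kim, 34), (26, Ivy, Helix, 25, bio, 2003, Pat, 40), (26, Ivy, Helix, 25, bio, 2003, Xia, 1), (26, Ivy, Helix, 25, law, 1980, Gus, 25), (26, Ivy, Helix, 25, law, 1980, Kim, 34), (26, Ivy, Helix, 25, law, 1980, Pat, 40), (26, Ivy, Helix, 25, law, 1980, Xia, 1), (26, Ivy, Helix, 25, qa, 2016, Gus, 25), (26, Ivy, Helix, 25, qa, 2016, Kim, 34), (26, Ivy, Helix, 25, qa, 2016, Pat, 40), (26, Ivy, Helix, 25, qa, 2016, Xia, 1), (8, Dee, Beta, 1, p3, 1980, Hal, 4), (8, Dee, Beta, 1, p3, 1980, Quin, 27), (8, Dee, Beta, 1, rd, 2003, Hal, 4), (8, Dee, Beta, 1, rd, 2003, Quin, 27), (8, Dee, Beta, 1, rd, 2020, Hal, 4), (8, Dee, Beta, 1, rd, 2020, Quin, 27), (8, Kim, Echo, 1, p3, 1980, Uma, 2), (8, Kim, Echo, 1, p3, 1980, Uma, 32), (8, Kim, Echo, 1, rd, 2003, Uma, 2), (8, Kim, Echo, 1, rd, 2003, Uma, 32), (8, Kim, Echo, 1, rd, 2020, Uma, 2), (8, Kim, Echo, 1, rd, 2020, Uma, 32)}.
Keep only column(s) aname, bid, title, aid, mname, mid, genre (4 duplicate(s) eliminated): {(Gus, 25, Helix, 25, Ivy, 26, bio), (Gus, 25, Helix, 25, Ivy, 26, law), (Gus, 25, Helix, 25, Ivy, 26, qa), (Hal, 1, Beta, 4, Dee, 8, p3), (Hal, 1, Beta, 4, Dee, 8, rd), (Kim, 25, Helix, 34, Ivy, 26, bio), (Kim, 25, Helix, 34, Ivy, 26, law), (Kim, 25, Helix, 34, Ivy, 26, qa), (Pat, 25, Helix, 40, Ivy, 26, bio), (Pat, 25, Helix, 40, Ivy, 26, law), (Pat, 25, Helix, 40, Ivy, 26, qa), (Quin, 1, Beta, 27, Dee, 8, p3), (Quin, 1, Beta, 27, Dee, 8, rd), (Uma, 1, Echo, 2, Kim, 8, p3), (Uma, 1, Echo, 2, Kim, 8, rd), (Uma, 1, Echo, 32, Kim, 8, p3), (Uma, 1, Echo, 32, Kim, 8, rd), (Xia, 25, Helix, 1, Ivy, 26, bio), (Xia, 25, Helix, 1, Ivy, 26, law), (Xia, 25, Helix, 1, Ivy, 26, qa)}
Apply σ_{bid != 1 and mid != 8}; surviving tuples: {(Gus, 25, Helix, 25, Ivy, 26, bio), (Gus, 25, Helix, 25, Ivy, 26, law), (Gus, 25, Helix, 25, Ivy, 26, qa), (Kim, 25, Helix, 34, Ivy, 26, bio), (Kim, 25, Helix, 34, Ivy, 26, law), (Kim, 25, Helix, 34, Ivy, 26, qa), (Pat, 25, Helix, 40, Ivy, 26, bio), (Pat, 25, Helix, 40, Ivy, 26, law), (Pat, 25, Helix, 40, Ivy, 26, qa), (Xia, 25, Helix, 1, Ivy, 26, bio), (Xia, 25, Helix, 1, Ivy, 26, law), (Xia, 25, Helix, 1, Ivy, 26, qa)}
Keep only column(s) aname, title, mid (8 duplicate(s) eliminated): {(Gus, Helix, 26), (Kim, Helix, 26), (Pat, Helix, 26), (Xia, Helix, 26)}

{(Gus, Helix, 26), (Kim, Helix, 26), (Pat, Helix, 26), (Xia, Helix, 26)}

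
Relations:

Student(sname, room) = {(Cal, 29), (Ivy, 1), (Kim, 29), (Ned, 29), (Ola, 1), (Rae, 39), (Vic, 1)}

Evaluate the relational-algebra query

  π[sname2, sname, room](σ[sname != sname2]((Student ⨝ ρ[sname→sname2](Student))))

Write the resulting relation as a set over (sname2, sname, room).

{(Cal, Kim, 29), (Cal, Ned, 29), (Ivy, Ola, 1), (Ivy, Vic, 1), (Kim, Cal, 29), (Kim, Ned, 29), (Ned, Cal, 29), (Ned, Kim, 29), (Ola, Ivy, 1), (Ola, Vic, 1), (Vic, Ivy, 1), (Vic, Ola, 1)}

ρ[sname→sname2]: schema becomes (sname2, room); tuples unchanged.
Student ⋈ ρ[sname→sname2](Student) (natural join on room): {(Cal, 29, Cal), (Cal, 29, Kim), (Cal, 29, Ned), (Ivy, 1, Ivy), (Ivy, 1, Ola), (Ivy, 1, Vic), (Kim, 29, Cal), (Kim, 29, Kim), (Kim, 29, Ned), (Ned, 29, Cal), (Ned, 29, Kim), (Ned, 29, Ned), (Ola, 1, Ivy), (Ola, 1, Ola), (Ola, 1, Vic), (Rae, 39, Rae), (Vic, 1, Ivy), (Vic, 1, Ola), (Vic, 1, Vic)}
Apply σ_{sname != sname2}; surviving tuples: {(Cal, 29, Kim), (Cal, 29, Ned), (Ivy, 1, Ola), (Ivy, 1, Vic), (Kim, 29, Cal), (Kim, 29, Ned), (Ned, 29, Cal), (Ned, 29, Kim), (Ola, 1, Ivy), (Ola, 1, Vic), (Vic, 1, Ivy), (Vic, 1, Ola)}
Keep only column(s) sname2, sname, room: {(Cal, Kim, 29), (Cal, Ned, 29), (Ivy, Ola, 1), (Ivy, Vic, 1), (Kim, Cal, 29), (Kim, Ned, 29), (Ned, Cal, 29), (Ned, Kim, 29), (Ola, Ivy, 1), (Ola, Vic, 1), (Vic, Ivy, 1), (Vic, Ola, 1)}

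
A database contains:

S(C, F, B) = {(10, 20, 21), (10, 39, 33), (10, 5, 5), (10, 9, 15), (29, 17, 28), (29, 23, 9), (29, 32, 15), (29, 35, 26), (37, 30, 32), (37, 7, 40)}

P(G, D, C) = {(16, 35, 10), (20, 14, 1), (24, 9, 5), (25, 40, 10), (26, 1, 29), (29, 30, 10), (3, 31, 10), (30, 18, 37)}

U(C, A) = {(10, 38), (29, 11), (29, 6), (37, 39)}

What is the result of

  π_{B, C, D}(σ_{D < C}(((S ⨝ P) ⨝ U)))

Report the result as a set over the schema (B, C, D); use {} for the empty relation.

{(15, 29, 1), (26, 29, 1), (28, 29, 1), (32, 37, 18), (40, 37, 18), (9, 29, 1)}

Natural join on C: {(10, 20, 21, 16, 35), (10, 20, 21, 25, 40), (10, 20, 21, 29, 30), (10, 20, 21, 3, 31), (10, 39, 33, 16, 35), (10, 39, 33, 25, 40), (10, 39, 33, 29, 30), (10, 39, 33, 3, 31), (10, 5, 5, 16, 35), (10, 5, 5, 25, 40), (10, 5, 5, 29, 30), (10, 5, 5, 3, 31), (10, 9, 15, 16, 35), (10, 9, 15, 25, 40), (10, 9, 15, 29, 30), (10, 9, 15, 3, 31), (29, 17, 28, 26, 1), (29, 23, 9, 26, 1), (29, 32, 15, 26, 1), (29, 35, 26, 26, 1), (37, 30, 32, 30, 18), (37, 7, 40, 30, 18)}
Natural join on C: {(10, 20, 21, 16, 35, 38), (10, 20, 21, 25, 40, 38), (10, 20, 21, 29, 30, 38), (10, 20, 21, 3, 31, 38), (10, 39, 33, 16, 35, 38), (10, 39, 33, 25, 40, 38), (10, 39, 33, 29, 30, 38), (10, 39, 33, 3, 31, 38), (10, 5, 5, 16, 35, 38), (10, 5, 5, 25, 40, 38), (10, 5, 5, 29, 30, 38), (10, 5, 5, 3, 31, 38), (10, 9, 15, 16, 35, 38), (10, 9, 15, 25, 40, 38), (10, 9, 15, 29, 30, 38), (10, 9, 15, 3, 31, 38), (29, 17, 28, 26, 1, 11), (29, 17, 28, 26, 1, 6), (29, 23, 9, 26, 1, 11), (29, 23, 9, 26, 1, 6), (29, 32, 15, 26, 1, 11), (29, 32, 15, 26, 1, 6), (29, 35, 26, 26, 1, 11), (29, 35, 26, 26, 1, 6), (37, 30, 32, 30, 18, 39), (37, 7, 40, 30, 18, 39)}
Apply σ_{D < C}; surviving tuples: {(29, 17, 28, 26, 1, 11), (29, 17, 28, 26, 1, 6), (29, 23, 9, 26, 1, 11), (29, 23, 9, 26, 1, 6), (29, 32, 15, 26, 1, 11), (29, 32, 15, 26, 1, 6), (29, 35, 26, 26, 1, 11), (29, 35, 26, 26, 1, 6), (37, 30, 32, 30, 18, 39), (37, 7, 40, 30, 18, 39)}
Keep only column(s) B, C, D (4 duplicate(s) eliminated): {(15, 29, 1), (26, 29, 1), (28, 29, 1), (32, 37, 18), (40, 37, 18), (9, 29, 1)}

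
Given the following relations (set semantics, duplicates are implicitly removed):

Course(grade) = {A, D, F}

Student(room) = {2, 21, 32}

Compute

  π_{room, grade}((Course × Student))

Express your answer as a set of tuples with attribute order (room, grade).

{(2, A), (2, D), (2, F), (21, A), (21, D), (21, F), (32, A), (32, D), (32, F)}

Course × Student: Cartesian product, 3·3 = 9 tuples over (grade, room).
π_{room, grade} gives {(2, A), (2, D), (2, F), (21, A), (21, D), (21, F), (32, A), (32, D), (32, F)}.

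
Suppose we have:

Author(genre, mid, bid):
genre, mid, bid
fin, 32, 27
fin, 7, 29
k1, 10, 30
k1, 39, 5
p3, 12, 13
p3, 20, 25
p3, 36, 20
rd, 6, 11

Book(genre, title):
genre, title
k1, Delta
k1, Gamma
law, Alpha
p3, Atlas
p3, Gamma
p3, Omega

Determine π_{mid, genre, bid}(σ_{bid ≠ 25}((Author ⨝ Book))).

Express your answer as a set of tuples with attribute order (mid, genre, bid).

{(10, k1, 30), (12, p3, 13), (36, p3, 20), (39, k1, 5)}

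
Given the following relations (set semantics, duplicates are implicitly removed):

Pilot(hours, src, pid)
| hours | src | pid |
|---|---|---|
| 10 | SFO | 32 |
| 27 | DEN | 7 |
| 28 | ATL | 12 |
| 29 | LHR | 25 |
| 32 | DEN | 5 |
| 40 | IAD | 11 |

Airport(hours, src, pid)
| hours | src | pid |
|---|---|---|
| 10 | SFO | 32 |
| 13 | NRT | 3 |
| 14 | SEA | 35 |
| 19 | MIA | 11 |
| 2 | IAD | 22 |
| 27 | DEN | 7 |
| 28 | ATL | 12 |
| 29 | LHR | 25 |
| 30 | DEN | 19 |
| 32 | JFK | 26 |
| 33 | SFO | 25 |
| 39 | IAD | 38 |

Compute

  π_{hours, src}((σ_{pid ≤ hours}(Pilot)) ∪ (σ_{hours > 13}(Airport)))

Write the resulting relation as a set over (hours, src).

Apply σ_{pid ≤ hours}; surviving tuples: {(27, DEN, 7), (28, ATL, 12), (29, LHR, 25), (32, DEN, 5), (40, IAD, 11)}
Apply σ_{hours > 13}; surviving tuples: {(14, SEA, 35), (19, MIA, 11), (27, DEN, 7), (28, ATL, 12), (29, LHR, 25), (30, DEN, 19), (32, JFK, 26), (33, SFO, 25), (39, IAD, 38)}
Taking the union: {(14, SEA, 35), (19, MIA, 11), (27, DEN, 7), (28, ATL, 12), (29, LHR, 25), (30, DEN, 19), (32, DEN, 5), (32, JFK, 26), (33, SFO, 25), (39, IAD, 38), (40, IAD, 11)}
Keep only column(s) hours, src: {(14, SEA), (19, MIA), (27, DEN), (28, ATL), (29, LHR), (30, DEN), (32, DEN), (32, JFK), (33, SFO), (39, IAD), (40, IAD)}

{(14, SEA), (19, MIA), (27, DEN), (28, ATL), (29, LHR), (30, DEN), (32, DEN), (32, JFK), (33, SFO), (39, IAD), (40, IAD)}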